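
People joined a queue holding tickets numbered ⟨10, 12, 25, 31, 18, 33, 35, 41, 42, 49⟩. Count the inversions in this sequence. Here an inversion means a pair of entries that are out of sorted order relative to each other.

For each element, count later entries that are smaller:
10 → none → 0
12 → none → 0
25 → 18 → 1
31 → 18 → 1
18 → none → 0
33 → none → 0
35 → none → 0
41 → none → 0
42 → none → 0
49 → none → 0
Sum: 0 + 0 + 1 + 1 + 0 + 0 + 0 + 0 + 0 + 0 = 2

2 inversions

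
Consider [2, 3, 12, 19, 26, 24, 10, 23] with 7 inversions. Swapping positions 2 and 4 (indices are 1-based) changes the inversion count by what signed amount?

+3

Positions 2 and 4 hold 3 and 19; after swapping, the array is [2, 19, 12, 3, 26, 24, 10, 23].
Sweep left to right; for each value list the smaller values that follow it:
2: 0
19: 3
12: 2
3: 0
26: 3
24: 2
10: 0
23: 0
Sum: 0 + 3 + 2 + 0 + 3 + 2 + 0 + 0 = 10
Change: 10 − 7 = +3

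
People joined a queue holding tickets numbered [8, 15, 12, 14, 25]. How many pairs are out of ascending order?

2

Inversion pairs (indices are 1-based):
(2,3): 15 > 12
(2,4): 15 > 14
That's 2 pairs.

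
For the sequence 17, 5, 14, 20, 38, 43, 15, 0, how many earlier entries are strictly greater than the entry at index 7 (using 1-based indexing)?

4

The element at index 7 is 15.
Elements before it: 17, 5, 14, 20, 38, 43
Those larger than 15: 17, 20, 38, 43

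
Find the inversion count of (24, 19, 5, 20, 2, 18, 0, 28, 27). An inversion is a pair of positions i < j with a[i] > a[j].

There are 18 out-of-order pairs.

Sweep left to right; for each value list the smaller values that follow it:
24 → 19, 5, 20, 2, 18, 0 → 6
19 → 5, 2, 18, 0 → 4
5 → 2, 0 → 2
20 → 2, 18, 0 → 3
2 → 0 → 1
18 → 0 → 1
0 → none → 0
28 → 27 → 1
27 → none → 0
Sum: 6 + 4 + 2 + 3 + 1 + 1 + 0 + 1 + 0 = 18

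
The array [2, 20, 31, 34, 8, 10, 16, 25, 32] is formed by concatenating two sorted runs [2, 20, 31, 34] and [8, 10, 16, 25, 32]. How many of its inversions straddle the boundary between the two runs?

Take each right-half value and tally the left-half values above it:
r = 8: 20, 31, 34 → 3
r = 10: 20, 31, 34 → 3
r = 16: 20, 31, 34 → 3
r = 25: 31, 34 → 2
r = 32: 34 → 1
Cross-inversions: 3 + 3 + 3 + 2 + 1 = 12

12 cross-inversions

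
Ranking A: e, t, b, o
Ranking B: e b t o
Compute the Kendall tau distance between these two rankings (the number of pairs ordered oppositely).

1

Assign each item its position (1..4) in the first ordering, then rewrite the second ordering as that position sequence:
positions: e→1, t→2, b→3, o→4
second ordering as positions: [1, 3, 2, 4]
Discordant pairs = inversions in this position sequence.
1: 0
3: 2 → 1
2: 0
4: 0
Total: 0 + 1 + 0 + 0 = 1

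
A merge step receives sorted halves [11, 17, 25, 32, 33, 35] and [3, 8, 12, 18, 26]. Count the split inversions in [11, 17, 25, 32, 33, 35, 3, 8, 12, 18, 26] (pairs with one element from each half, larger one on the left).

There are 24 split inversions.

For each element r of the right run, count left-run elements greater than r:
r = 3: 11, 17, 25, 32, 33, 35 → 6
r = 8: 11, 17, 25, 32, 33, 35 → 6
r = 12: 17, 25, 32, 33, 35 → 5
r = 18: 25, 32, 33, 35 → 4
r = 26: 32, 33, 35 → 3
Cross-inversions: 6 + 6 + 5 + 4 + 3 = 24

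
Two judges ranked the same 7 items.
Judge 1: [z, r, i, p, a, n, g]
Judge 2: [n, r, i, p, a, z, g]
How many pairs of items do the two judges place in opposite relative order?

9 discordant pairs

Assign each item its position (1..7) in the first ordering, then rewrite the second ordering as that position sequence:
positions: z→1, r→2, i→3, p→4, a→5, n→6, g→7
second ordering as positions: [6, 2, 3, 4, 5, 1, 7]
Discordant pairs = inversions in this position sequence.
6: 2, 3, 4, 5, 1 → 5
2: 1 → 1
3: 1 → 1
4: 1 → 1
5: 1 → 1
1: 0
7: 0
Total: 5 + 1 + 1 + 1 + 1 + 0 + 0 = 9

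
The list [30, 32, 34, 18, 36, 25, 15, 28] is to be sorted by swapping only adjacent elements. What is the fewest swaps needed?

Each adjacent swap fixes exactly one inversion, so the minimum swap count equals the number of inversions.
Count inversions — for each element, later elements that are smaller:
30: 18, 25, 15, 28 → 4
32: 18, 25, 15, 28 → 4
34: 18, 25, 15, 28 → 4
18: 15 → 1
36: 25, 15, 28 → 3
25: 15 → 1
15: none → 0
28: none → 0
Total inversions: 4 + 4 + 4 + 1 + 3 + 1 + 0 + 0 = 17

17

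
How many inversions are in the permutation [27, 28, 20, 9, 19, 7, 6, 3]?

26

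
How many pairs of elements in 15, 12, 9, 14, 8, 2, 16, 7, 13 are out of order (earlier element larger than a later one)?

Sweep left to right; for each value list the smaller values that follow it:
15 → 12, 9, 14, 8, 2, 7, 13 → 7
12 → 9, 8, 2, 7 → 4
9 → 8, 2, 7 → 3
14 → 8, 2, 7, 13 → 4
8 → 2, 7 → 2
2 → none → 0
16 → 7, 13 → 2
7 → none → 0
13 → none → 0
Sum: 7 + 4 + 3 + 4 + 2 + 0 + 2 + 0 + 0 = 22

22 inversions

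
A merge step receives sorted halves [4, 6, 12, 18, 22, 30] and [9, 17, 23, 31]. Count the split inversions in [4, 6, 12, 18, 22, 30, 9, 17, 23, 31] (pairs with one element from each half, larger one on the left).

Count, for every r in R, how many entries of L exceed r:
r = 9: 12, 18, 22, 30 → 4
r = 17: 18, 22, 30 → 3
r = 23: 30 → 1
r = 31: none → 0
Cross-inversions: 4 + 3 + 1 + 0 = 8

8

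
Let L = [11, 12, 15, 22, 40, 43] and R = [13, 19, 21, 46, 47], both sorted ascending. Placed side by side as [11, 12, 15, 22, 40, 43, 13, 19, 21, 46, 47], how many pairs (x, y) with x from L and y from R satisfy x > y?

10 split inversions

For each element r of the right run, count left-run elements greater than r:
r = 13: 15, 22, 40, 43 → 4
r = 19: 22, 40, 43 → 3
r = 21: 22, 40, 43 → 3
r = 46: none → 0
r = 47: none → 0
Cross-inversions: 4 + 3 + 3 + 0 + 0 = 10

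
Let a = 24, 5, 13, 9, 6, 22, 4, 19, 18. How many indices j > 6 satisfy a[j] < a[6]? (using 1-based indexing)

3

The element at index 6 is 22.
Elements after it: 4, 19, 18
Those smaller than 22: 4, 19, 18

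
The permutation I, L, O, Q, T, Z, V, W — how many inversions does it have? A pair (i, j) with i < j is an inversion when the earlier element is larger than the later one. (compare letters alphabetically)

2 inversions

Sweep left to right; for each value list the smaller values that follow it:
I: 0
L: 0
O: 0
Q: 0
T: 0
Z: 2
V: 0
W: 0
Sum: 0 + 0 + 0 + 0 + 0 + 2 + 0 + 0 = 2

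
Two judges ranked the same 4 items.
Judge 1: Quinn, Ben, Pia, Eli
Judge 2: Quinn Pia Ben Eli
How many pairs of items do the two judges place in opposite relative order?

1 discordant pair

Assign each item its position (1..4) in the first ordering, then rewrite the second ordering as that position sequence:
positions: Quinn→1, Ben→2, Pia→3, Eli→4
second ordering as positions: [1, 3, 2, 4]
Discordant pairs = inversions in this position sequence.
1: 0
3: 2 → 1
2: 0
4: 0
Total: 0 + 1 + 0 + 0 = 1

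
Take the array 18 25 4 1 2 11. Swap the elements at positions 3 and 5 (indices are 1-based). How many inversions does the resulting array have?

Inversions: 9

Positions 3 and 5 hold 4 and 2; after swapping, the array is [18, 25, 2, 1, 4, 11].
For each element, count later entries that are smaller:
18: 4
25: 4
2: 1
1: 0
4: 0
11: 0
Sum: 4 + 4 + 1 + 0 + 0 + 0 = 9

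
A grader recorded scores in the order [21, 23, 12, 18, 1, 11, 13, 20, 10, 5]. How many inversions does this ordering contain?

Sweep left to right; for each value list the smaller values that follow it:
21 → 12, 18, 1, 11, 13, 20, 10, 5 → 8
23 → 12, 18, 1, 11, 13, 20, 10, 5 → 8
12 → 1, 11, 10, 5 → 4
18 → 1, 11, 13, 10, 5 → 5
1 → none → 0
11 → 10, 5 → 2
13 → 10, 5 → 2
20 → 10, 5 → 2
10 → 5 → 1
5 → none → 0
Sum: 8 + 8 + 4 + 5 + 0 + 2 + 2 + 2 + 1 + 0 = 32

32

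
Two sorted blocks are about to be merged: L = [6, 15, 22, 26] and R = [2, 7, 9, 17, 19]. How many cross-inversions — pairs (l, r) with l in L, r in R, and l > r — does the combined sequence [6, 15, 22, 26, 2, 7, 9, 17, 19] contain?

Take each right-half value and tally the left-half values above it:
r = 2: 6, 15, 22, 26 → 4
r = 7: 15, 22, 26 → 3
r = 9: 15, 22, 26 → 3
r = 17: 22, 26 → 2
r = 19: 22, 26 → 2
Cross-inversions: 4 + 3 + 3 + 2 + 2 = 14

14 split inversions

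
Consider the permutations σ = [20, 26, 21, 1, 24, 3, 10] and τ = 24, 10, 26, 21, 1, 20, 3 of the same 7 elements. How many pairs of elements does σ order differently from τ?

12 discordant pairs

Assign each item its position (1..7) in the first ordering, then rewrite the second ordering as that position sequence:
positions: 20→1, 26→2, 21→3, 1→4, 24→5, 3→6, 10→7
second ordering as positions: [5, 7, 2, 3, 4, 1, 6]
Discordant pairs = inversions in this position sequence.
5: 2, 3, 4, 1 → 4
7: 2, 3, 4, 1, 6 → 5
2: 1 → 1
3: 1 → 1
4: 1 → 1
1: 0
6: 0
Total: 4 + 5 + 1 + 1 + 1 + 0 + 0 = 12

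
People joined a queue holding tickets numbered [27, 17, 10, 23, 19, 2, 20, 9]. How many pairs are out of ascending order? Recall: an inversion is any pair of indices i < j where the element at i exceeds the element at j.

For each element, count later entries that are smaller:
27: 7
17: 3
10: 2
23: 4
19: 2
2: 0
20: 1
9: 0
Sum: 7 + 3 + 2 + 4 + 2 + 0 + 1 + 0 = 19

19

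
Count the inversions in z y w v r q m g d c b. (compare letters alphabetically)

For each element, count later entries that are smaller:
z → y, w, v, r, q, m, g, d, c, b → 10
y → w, v, r, q, m, g, d, c, b → 9
w → v, r, q, m, g, d, c, b → 8
v → r, q, m, g, d, c, b → 7
r → q, m, g, d, c, b → 6
q → m, g, d, c, b → 5
m → g, d, c, b → 4
g → d, c, b → 3
d → c, b → 2
c → b → 1
b → none → 0
Sum: 10 + 9 + 8 + 7 + 6 + 5 + 4 + 3 + 2 + 1 + 0 = 55

55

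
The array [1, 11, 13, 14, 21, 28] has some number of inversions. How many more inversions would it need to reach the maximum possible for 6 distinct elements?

Maximum inversions for 6 distinct elements is C(6, 2) = 6·5/2 = 15.
Current inversions — for each element, count later smaller elements:
1: 0
11: 0
13: 0
14: 0
21: 0
28: 0
Current total: 0 + 0 + 0 + 0 + 0 + 0 = 0
Shortfall: 15 − 0 = 15

15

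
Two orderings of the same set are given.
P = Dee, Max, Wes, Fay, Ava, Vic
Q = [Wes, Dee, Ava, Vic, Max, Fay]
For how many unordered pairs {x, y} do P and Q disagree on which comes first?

Assign each item its position (1..6) in the first ordering, then rewrite the second ordering as that position sequence:
positions: Dee→1, Max→2, Wes→3, Fay→4, Ava→5, Vic→6
second ordering as positions: [3, 1, 5, 6, 2, 4]
Discordant pairs = inversions in this position sequence.
3: 1, 2 → 2
1: 0
5: 2, 4 → 2
6: 2, 4 → 2
2: 0
4: 0
Total: 2 + 0 + 2 + 2 + 0 + 0 = 6

6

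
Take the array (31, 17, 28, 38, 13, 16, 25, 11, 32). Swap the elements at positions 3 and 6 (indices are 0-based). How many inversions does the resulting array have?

There are 20 inversions.

Positions 3 and 6 hold 38 and 25; after swapping, the array is [31, 17, 28, 25, 13, 16, 38, 11, 32].
Element-by-element contributions:
31: 6
17: 3
28: 4
25: 3
13: 1
16: 1
38: 2
11: 0
32: 0
Sum: 6 + 3 + 4 + 3 + 1 + 1 + 2 + 0 + 0 = 20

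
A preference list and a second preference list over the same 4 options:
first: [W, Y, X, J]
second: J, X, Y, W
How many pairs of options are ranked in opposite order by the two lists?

6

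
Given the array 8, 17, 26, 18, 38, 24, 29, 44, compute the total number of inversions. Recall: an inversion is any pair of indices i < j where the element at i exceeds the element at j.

Inversions: 4

Element-by-element contributions:
8: 0
17: 0
26: 2
18: 0
38: 2
24: 0
29: 0
44: 0
Sum: 0 + 0 + 2 + 0 + 2 + 0 + 0 + 0 = 4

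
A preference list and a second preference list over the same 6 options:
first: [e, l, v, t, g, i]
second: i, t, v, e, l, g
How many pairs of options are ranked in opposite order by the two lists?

Assign each item its position (1..6) in the first ordering, then rewrite the second ordering as that position sequence:
positions: e→1, l→2, v→3, t→4, g→5, i→6
second ordering as positions: [6, 4, 3, 1, 2, 5]
Discordant pairs = inversions in this position sequence.
6: 4, 3, 1, 2, 5 → 5
4: 3, 1, 2 → 3
3: 1, 2 → 2
1: 0
2: 0
5: 0
Total: 5 + 3 + 2 + 0 + 0 + 0 = 10

10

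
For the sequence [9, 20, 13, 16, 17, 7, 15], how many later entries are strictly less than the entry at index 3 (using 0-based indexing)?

2

The element at index 3 is 16.
Elements after it: 17, 7, 15
Those smaller than 16: 7, 15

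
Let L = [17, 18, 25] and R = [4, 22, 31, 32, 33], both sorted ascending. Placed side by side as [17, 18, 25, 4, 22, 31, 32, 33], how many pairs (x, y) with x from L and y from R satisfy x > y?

Take each right-half value and tally the left-half values above it:
r = 4: 17, 18, 25 → 3
r = 22: 25 → 1
r = 31: none → 0
r = 32: none → 0
r = 33: none → 0
Cross-inversions: 3 + 1 + 0 + 0 + 0 = 4

4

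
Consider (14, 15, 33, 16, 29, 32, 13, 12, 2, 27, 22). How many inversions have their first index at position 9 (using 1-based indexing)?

The element at index 9 is 2.
Elements after it: 27, 22
None of them are smaller than 2.

0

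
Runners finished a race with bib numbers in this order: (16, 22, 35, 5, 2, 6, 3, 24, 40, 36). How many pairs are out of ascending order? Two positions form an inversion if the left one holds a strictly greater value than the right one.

17 out-of-order pairs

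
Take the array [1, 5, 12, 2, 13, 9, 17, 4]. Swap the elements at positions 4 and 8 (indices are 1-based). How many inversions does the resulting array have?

Positions 4 and 8 hold 2 and 4; after swapping, the array is [1, 5, 12, 4, 13, 9, 17, 2].
Element-by-element contributions:
1 → none → 0
5 → 4, 2 → 2
12 → 4, 9, 2 → 3
4 → 2 → 1
13 → 9, 2 → 2
9 → 2 → 1
17 → 2 → 1
2 → none → 0
Sum: 0 + 2 + 3 + 1 + 2 + 1 + 1 + 0 = 10

10 inversions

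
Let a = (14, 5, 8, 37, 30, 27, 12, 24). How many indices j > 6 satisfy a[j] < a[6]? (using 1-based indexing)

2 such elements

The element at index 6 is 27.
Elements after it: 12, 24
Those smaller than 27: 12, 24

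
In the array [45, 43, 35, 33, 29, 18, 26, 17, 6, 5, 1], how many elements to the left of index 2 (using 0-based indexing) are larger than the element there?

The element at index 2 is 35.
Elements before it: 45, 43
Those larger than 35: 45, 43

2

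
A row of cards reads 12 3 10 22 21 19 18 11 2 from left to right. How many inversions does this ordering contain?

Element-by-element contributions:
12 → 3, 10, 11, 2 → 4
3 → 2 → 1
10 → 2 → 1
22 → 21, 19, 18, 11, 2 → 5
21 → 19, 18, 11, 2 → 4
19 → 18, 11, 2 → 3
18 → 11, 2 → 2
11 → 2 → 1
2 → none → 0
Sum: 4 + 1 + 1 + 5 + 4 + 3 + 2 + 1 + 0 = 21

Inversions: 21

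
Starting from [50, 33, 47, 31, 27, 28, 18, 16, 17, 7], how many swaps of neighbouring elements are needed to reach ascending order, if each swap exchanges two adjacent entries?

Each adjacent swap fixes exactly one inversion, so the minimum swap count equals the number of inversions.
Count inversions — for each element, later elements that are smaller:
50: 33, 47, 31, 27, 28, 18, 16, 17, 7 → 9
33: 31, 27, 28, 18, 16, 17, 7 → 7
47: 31, 27, 28, 18, 16, 17, 7 → 7
31: 27, 28, 18, 16, 17, 7 → 6
27: 18, 16, 17, 7 → 4
28: 18, 16, 17, 7 → 4
18: 16, 17, 7 → 3
16: 7 → 1
17: 7 → 1
7: none → 0
Total inversions: 9 + 7 + 7 + 6 + 4 + 4 + 3 + 1 + 1 + 0 = 42

Swaps: 42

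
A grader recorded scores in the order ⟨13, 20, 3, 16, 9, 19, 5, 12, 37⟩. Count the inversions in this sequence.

16

For each element, count later entries that are smaller:
13: 4
20: 6
3: 0
16: 3
9: 1
19: 2
5: 0
12: 0
37: 0
Sum: 4 + 6 + 0 + 3 + 1 + 2 + 0 + 0 + 0 = 16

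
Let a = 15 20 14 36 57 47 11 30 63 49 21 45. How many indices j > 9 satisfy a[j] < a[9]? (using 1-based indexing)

3

The element at index 9 is 63.
Elements after it: 49, 21, 45
Those smaller than 63: 49, 21, 45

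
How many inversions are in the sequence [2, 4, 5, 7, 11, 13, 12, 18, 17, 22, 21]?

Sweep left to right; for each value list the smaller values that follow it:
2: 0
4: 0
5: 0
7: 0
11: 0
13: 1
12: 0
18: 1
17: 0
22: 1
21: 0
Sum: 0 + 0 + 0 + 0 + 0 + 1 + 0 + 1 + 0 + 1 + 0 = 3

3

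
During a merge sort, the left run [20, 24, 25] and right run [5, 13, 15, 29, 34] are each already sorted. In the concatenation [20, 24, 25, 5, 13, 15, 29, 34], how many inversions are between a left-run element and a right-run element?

9

For each element r of the right run, count left-run elements greater than r:
r = 5: 20, 24, 25 → 3
r = 13: 20, 24, 25 → 3
r = 15: 20, 24, 25 → 3
r = 29: none → 0
r = 34: none → 0
Cross-inversions: 3 + 3 + 3 + 0 + 0 = 9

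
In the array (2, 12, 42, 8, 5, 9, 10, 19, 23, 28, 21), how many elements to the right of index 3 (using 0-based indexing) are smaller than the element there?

1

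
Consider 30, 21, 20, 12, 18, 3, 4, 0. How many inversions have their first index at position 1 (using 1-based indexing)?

The element at index 1 is 30.
Elements after it: 21, 20, 12, 18, 3, 4, 0
Those smaller than 30: 21, 20, 12, 18, 3, 4, 0

7 such elements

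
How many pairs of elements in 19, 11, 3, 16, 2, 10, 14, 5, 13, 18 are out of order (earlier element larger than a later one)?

There are 22 inversions.

Count, for each position, how many later elements it exceeds:
19: 9
11: 4
3: 1
16: 5
2: 0
10: 1
14: 2
5: 0
13: 0
18: 0
Sum: 9 + 4 + 1 + 5 + 0 + 1 + 2 + 0 + 0 + 0 = 22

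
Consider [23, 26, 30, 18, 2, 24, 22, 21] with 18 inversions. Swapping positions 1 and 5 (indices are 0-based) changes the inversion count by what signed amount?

-1

Positions 1 and 5 hold 26 and 24; after swapping, the array is [23, 24, 30, 18, 2, 26, 22, 21].
Sweep left to right; for each value list the smaller values that follow it:
23 → 18, 2, 22, 21 → 4
24 → 18, 2, 22, 21 → 4
30 → 18, 2, 26, 22, 21 → 5
18 → 2 → 1
2 → none → 0
26 → 22, 21 → 2
22 → 21 → 1
21 → none → 0
Sum: 4 + 4 + 5 + 1 + 0 + 2 + 1 + 0 = 17
Change: 17 − 18 = -1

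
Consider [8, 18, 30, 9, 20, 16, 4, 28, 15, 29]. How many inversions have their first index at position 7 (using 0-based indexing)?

The element at index 7 is 28.
Elements after it: 15, 29
Those smaller than 28: 15

1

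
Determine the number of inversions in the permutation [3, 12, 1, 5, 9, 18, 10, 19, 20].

Sweep left to right; for each value list the smaller values that follow it:
3: 1
12: 4
1: 0
5: 0
9: 0
18: 1
10: 0
19: 0
20: 0
Sum: 1 + 4 + 0 + 0 + 0 + 1 + 0 + 0 + 0 = 6

6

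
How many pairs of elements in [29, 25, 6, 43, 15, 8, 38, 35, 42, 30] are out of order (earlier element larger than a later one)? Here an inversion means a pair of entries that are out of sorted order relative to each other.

Element-by-element contributions:
29: 4
25: 3
6: 0
43: 6
15: 1
8: 0
38: 2
35: 1
42: 1
30: 0
Sum: 4 + 3 + 0 + 6 + 1 + 0 + 2 + 1 + 1 + 0 = 18

18 inversions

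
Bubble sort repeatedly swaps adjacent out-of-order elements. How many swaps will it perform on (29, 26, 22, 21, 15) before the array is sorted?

Minimum adjacent swaps = number of inversions (each swap of adjacent out-of-order elements removes one inversion and no swap can remove more).
Count inversions — for each element, later elements that are smaller:
29: 26, 22, 21, 15 → 4
26: 22, 21, 15 → 3
22: 21, 15 → 2
21: 15 → 1
15: none → 0
Total inversions: 4 + 3 + 2 + 1 + 0 = 10

Adjacent swaps: 10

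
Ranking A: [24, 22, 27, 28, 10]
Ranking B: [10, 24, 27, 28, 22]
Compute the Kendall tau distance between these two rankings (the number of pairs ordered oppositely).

Discordant pairs: 6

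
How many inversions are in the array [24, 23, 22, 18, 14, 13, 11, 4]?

Sweep left to right; for each value list the smaller values that follow it:
24: 7
23: 6
22: 5
18: 4
14: 3
13: 2
11: 1
4: 0
Sum: 7 + 6 + 5 + 4 + 3 + 2 + 1 + 0 = 28

28 out-of-order pairs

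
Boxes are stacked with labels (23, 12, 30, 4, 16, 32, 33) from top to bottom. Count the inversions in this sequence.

6 inversions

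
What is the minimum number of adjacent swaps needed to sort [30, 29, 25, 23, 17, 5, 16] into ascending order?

Minimum adjacent swaps = number of inversions (each swap of adjacent out-of-order elements removes one inversion and no swap can remove more).
Count inversions — for each element, later elements that are smaller:
30: 29, 25, 23, 17, 5, 16 → 6
29: 25, 23, 17, 5, 16 → 5
25: 23, 17, 5, 16 → 4
23: 17, 5, 16 → 3
17: 5, 16 → 2
5: none → 0
16: none → 0
Total inversions: 6 + 5 + 4 + 3 + 2 + 0 + 0 = 20

20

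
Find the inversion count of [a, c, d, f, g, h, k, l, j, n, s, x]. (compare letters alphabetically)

Count, for each position, how many later elements it exceeds:
a → none → 0
c → none → 0
d → none → 0
f → none → 0
g → none → 0
h → none → 0
k → j → 1
l → j → 1
j → none → 0
n → none → 0
s → none → 0
x → none → 0
Sum: 0 + 0 + 0 + 0 + 0 + 0 + 1 + 1 + 0 + 0 + 0 + 0 = 2

2 out-of-order pairs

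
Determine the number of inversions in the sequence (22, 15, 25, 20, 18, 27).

6

For each element, count later entries that are smaller:
22 → 15, 20, 18 → 3
15 → none → 0
25 → 20, 18 → 2
20 → 18 → 1
18 → none → 0
27 → none → 0
Sum: 3 + 0 + 2 + 1 + 0 + 0 = 6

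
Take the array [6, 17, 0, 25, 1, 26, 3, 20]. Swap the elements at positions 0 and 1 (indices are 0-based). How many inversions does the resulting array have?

12

Positions 0 and 1 hold 6 and 17; after swapping, the array is [17, 6, 0, 25, 1, 26, 3, 20].
Sweep left to right; for each value list the smaller values that follow it:
17 → 6, 0, 1, 3 → 4
6 → 0, 1, 3 → 3
0 → none → 0
25 → 1, 3, 20 → 3
1 → none → 0
26 → 3, 20 → 2
3 → none → 0
20 → none → 0
Sum: 4 + 3 + 0 + 3 + 0 + 2 + 0 + 0 = 12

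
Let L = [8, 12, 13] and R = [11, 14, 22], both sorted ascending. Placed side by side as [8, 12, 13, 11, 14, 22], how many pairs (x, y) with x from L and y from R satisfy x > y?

Count, for every r in R, how many entries of L exceed r:
r = 11: 12, 13 → 2
r = 14: none → 0
r = 22: none → 0
Cross-inversions: 2 + 0 + 0 = 2

Cross-inversions: 2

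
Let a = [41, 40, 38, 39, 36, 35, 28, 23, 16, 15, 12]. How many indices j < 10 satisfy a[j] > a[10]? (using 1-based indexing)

The element at index 10 is 15.
Elements before it: 41, 40, 38, 39, 36, 35, 28, 23, 16
Those larger than 15: 41, 40, 38, 39, 36, 35, 28, 23, 16

9 such elements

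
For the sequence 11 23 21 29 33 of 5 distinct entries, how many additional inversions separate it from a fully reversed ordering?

9

Maximum inversions for 5 distinct elements is C(5, 2) = 5·4/2 = 10.
Current inversions — for each element, count later smaller elements:
11: 0
23: 1
21: 0
29: 0
33: 0
Current total: 0 + 1 + 0 + 0 + 0 = 1
Shortfall: 10 − 1 = 9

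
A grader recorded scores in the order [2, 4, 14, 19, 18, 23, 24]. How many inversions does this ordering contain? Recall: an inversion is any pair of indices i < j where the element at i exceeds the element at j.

1 out-of-order pair

Inversion pairs (indices are 0-based):
(3,4): 19 > 18
That's 1 pair.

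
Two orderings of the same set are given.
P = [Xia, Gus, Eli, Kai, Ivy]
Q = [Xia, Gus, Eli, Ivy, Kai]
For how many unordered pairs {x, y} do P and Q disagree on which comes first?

Assign each item its position (1..5) in the first ordering, then rewrite the second ordering as that position sequence:
positions: Xia→1, Gus→2, Eli→3, Kai→4, Ivy→5
second ordering as positions: [1, 2, 3, 5, 4]
Discordant pairs = inversions in this position sequence.
1: 0
2: 0
3: 0
5: 4 → 1
4: 0
Total: 0 + 0 + 0 + 1 + 0 = 1

1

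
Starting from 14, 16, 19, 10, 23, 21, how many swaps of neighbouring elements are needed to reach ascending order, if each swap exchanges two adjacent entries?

Minimum adjacent swaps = number of inversions (each swap of adjacent out-of-order elements removes one inversion and no swap can remove more).
Count inversions — for each element, later elements that are smaller:
14: 10 → 1
16: 10 → 1
19: 10 → 1
10: none → 0
23: 21 → 1
21: none → 0
Total inversions: 1 + 1 + 1 + 0 + 1 + 0 = 4

There are 4 swaps.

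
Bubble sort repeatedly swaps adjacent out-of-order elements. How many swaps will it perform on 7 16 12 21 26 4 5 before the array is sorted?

Minimum adjacent swaps = number of inversions (each swap of adjacent out-of-order elements removes one inversion and no swap can remove more).
Count inversions — for each element, later elements that are smaller:
7: 4, 5 → 2
16: 12, 4, 5 → 3
12: 4, 5 → 2
21: 4, 5 → 2
26: 4, 5 → 2
4: none → 0
5: none → 0
Total inversions: 2 + 3 + 2 + 2 + 2 + 0 + 0 = 11

11 adjacent swaps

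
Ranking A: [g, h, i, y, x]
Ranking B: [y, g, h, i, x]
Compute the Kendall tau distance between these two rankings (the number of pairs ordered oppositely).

3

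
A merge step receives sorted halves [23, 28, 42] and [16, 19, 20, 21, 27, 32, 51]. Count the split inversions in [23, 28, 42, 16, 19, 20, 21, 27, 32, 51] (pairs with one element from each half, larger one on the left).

Count, for every r in R, how many entries of L exceed r:
r = 16: 23, 28, 42 → 3
r = 19: 23, 28, 42 → 3
r = 20: 23, 28, 42 → 3
r = 21: 23, 28, 42 → 3
r = 27: 28, 42 → 2
r = 32: 42 → 1
r = 51: none → 0
Cross-inversions: 3 + 3 + 3 + 3 + 2 + 1 + 0 = 15

There are 15 cross-inversions.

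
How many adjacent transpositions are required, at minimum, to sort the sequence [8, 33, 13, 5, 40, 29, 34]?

7

Each adjacent swap fixes exactly one inversion, so the minimum swap count equals the number of inversions.
Count inversions — for each element, later elements that are smaller:
8: 5 → 1
33: 13, 5, 29 → 3
13: 5 → 1
5: none → 0
40: 29, 34 → 2
29: none → 0
34: none → 0
Total inversions: 1 + 3 + 1 + 0 + 2 + 0 + 0 = 7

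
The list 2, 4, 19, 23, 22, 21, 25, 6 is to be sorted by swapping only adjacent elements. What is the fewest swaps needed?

8

Minimum adjacent swaps = number of inversions (each swap of adjacent out-of-order elements removes one inversion and no swap can remove more).
Count inversions — for each element, later elements that are smaller:
2: none → 0
4: none → 0
19: 6 → 1
23: 22, 21, 6 → 3
22: 21, 6 → 2
21: 6 → 1
25: 6 → 1
6: none → 0
Total inversions: 0 + 0 + 1 + 3 + 2 + 1 + 1 + 0 = 8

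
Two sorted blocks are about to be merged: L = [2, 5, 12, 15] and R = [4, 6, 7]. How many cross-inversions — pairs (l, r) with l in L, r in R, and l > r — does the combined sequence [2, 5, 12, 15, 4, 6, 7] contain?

For each element r of the right run, count left-run elements greater than r:
r = 4: 5, 12, 15 → 3
r = 6: 12, 15 → 2
r = 7: 12, 15 → 2
Cross-inversions: 3 + 2 + 2 = 7

7 split inversions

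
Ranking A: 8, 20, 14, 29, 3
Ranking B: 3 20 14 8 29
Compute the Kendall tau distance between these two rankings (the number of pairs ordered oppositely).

Assign each item its position (1..5) in the first ordering, then rewrite the second ordering as that position sequence:
positions: 8→1, 20→2, 14→3, 29→4, 3→5
second ordering as positions: [5, 2, 3, 1, 4]
Discordant pairs = inversions in this position sequence.
5: 2, 3, 1, 4 → 4
2: 1 → 1
3: 1 → 1
1: 0
4: 0
Total: 4 + 1 + 1 + 0 + 0 = 6

6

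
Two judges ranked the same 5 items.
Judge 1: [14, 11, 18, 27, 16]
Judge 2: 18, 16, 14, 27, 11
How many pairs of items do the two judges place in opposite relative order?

6

Assign each item its position (1..5) in the first ordering, then rewrite the second ordering as that position sequence:
positions: 14→1, 11→2, 18→3, 27→4, 16→5
second ordering as positions: [3, 5, 1, 4, 2]
Discordant pairs = inversions in this position sequence.
3: 1, 2 → 2
5: 1, 4, 2 → 3
1: 0
4: 2 → 1
2: 0
Total: 2 + 3 + 0 + 1 + 0 = 6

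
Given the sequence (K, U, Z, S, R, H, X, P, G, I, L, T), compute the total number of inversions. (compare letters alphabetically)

For each element, count later entries that are smaller:
K → H, G, I → 3
U → S, R, H, P, G, I, L, T → 8
Z → S, R, H, X, P, G, I, L, T → 9
S → R, H, P, G, I, L → 6
R → H, P, G, I, L → 5
H → G → 1
X → P, G, I, L, T → 5
P → G, I, L → 3
G → none → 0
I → none → 0
L → none → 0
T → none → 0
Sum: 3 + 8 + 9 + 6 + 5 + 1 + 5 + 3 + 0 + 0 + 0 + 0 = 40

40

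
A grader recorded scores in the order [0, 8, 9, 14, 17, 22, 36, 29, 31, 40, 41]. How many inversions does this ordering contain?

2 inversions

For each element, count later entries that are smaller:
0 → none → 0
8 → none → 0
9 → none → 0
14 → none → 0
17 → none → 0
22 → none → 0
36 → 29, 31 → 2
29 → none → 0
31 → none → 0
40 → none → 0
41 → none → 0
Sum: 0 + 0 + 0 + 0 + 0 + 0 + 2 + 0 + 0 + 0 + 0 = 2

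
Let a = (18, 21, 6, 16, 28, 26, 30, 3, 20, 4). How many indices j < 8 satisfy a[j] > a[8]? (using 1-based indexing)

The element at index 8 is 3.
Elements before it: 18, 21, 6, 16, 28, 26, 30
Those larger than 3: 18, 21, 6, 16, 28, 26, 30

7 such elements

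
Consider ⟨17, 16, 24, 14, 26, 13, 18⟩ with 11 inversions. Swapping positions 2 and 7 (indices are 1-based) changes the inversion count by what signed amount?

+1

Positions 2 and 7 hold 16 and 18; after swapping, the array is [17, 18, 24, 14, 26, 13, 16].
Element-by-element contributions:
17: 3
18: 3
24: 3
14: 1
26: 2
13: 0
16: 0
Sum: 3 + 3 + 3 + 1 + 2 + 0 + 0 = 12
Change: 12 − 11 = +1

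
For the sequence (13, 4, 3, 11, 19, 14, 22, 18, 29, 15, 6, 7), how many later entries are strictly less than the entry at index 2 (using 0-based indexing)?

0 such elements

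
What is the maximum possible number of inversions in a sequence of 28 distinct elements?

There are 378 inversions.

The maximum occurs when the array is in strictly decreasing order: every one of the C(28, 2) pairs is inverted.
C(28, 2) = 28·27/2 = 378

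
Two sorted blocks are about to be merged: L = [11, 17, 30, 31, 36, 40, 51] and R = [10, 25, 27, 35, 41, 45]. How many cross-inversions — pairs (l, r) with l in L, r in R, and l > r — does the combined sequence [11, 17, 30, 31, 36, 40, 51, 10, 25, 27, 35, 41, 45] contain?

There are 22 split inversions.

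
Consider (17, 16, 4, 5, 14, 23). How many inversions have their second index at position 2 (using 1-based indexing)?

1 such element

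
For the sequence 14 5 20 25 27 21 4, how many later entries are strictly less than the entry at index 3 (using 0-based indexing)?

2

The element at index 3 is 25.
Elements after it: 27, 21, 4
Those smaller than 25: 21, 4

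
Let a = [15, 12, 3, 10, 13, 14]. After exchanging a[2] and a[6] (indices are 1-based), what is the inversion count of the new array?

10

Positions 2 and 6 hold 12 and 14; after swapping, the array is [15, 14, 3, 10, 13, 12].
Sweep left to right; for each value list the smaller values that follow it:
15: 5
14: 4
3: 0
10: 0
13: 1
12: 0
Sum: 5 + 4 + 0 + 0 + 1 + 0 = 10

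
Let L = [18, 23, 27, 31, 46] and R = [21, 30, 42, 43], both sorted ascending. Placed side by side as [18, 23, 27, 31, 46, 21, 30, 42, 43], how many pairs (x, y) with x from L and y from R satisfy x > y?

8

Take each right-half value and tally the left-half values above it:
r = 21: 23, 27, 31, 46 → 4
r = 30: 31, 46 → 2
r = 42: 46 → 1
r = 43: 46 → 1
Cross-inversions: 4 + 2 + 1 + 1 = 8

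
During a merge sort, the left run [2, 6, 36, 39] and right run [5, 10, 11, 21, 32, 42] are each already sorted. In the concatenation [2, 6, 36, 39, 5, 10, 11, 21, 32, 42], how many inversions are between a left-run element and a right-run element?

Count, for every r in R, how many entries of L exceed r:
r = 5: 6, 36, 39 → 3
r = 10: 36, 39 → 2
r = 11: 36, 39 → 2
r = 21: 36, 39 → 2
r = 32: 36, 39 → 2
r = 42: none → 0
Cross-inversions: 3 + 2 + 2 + 2 + 2 + 0 = 11

11 cross-inversions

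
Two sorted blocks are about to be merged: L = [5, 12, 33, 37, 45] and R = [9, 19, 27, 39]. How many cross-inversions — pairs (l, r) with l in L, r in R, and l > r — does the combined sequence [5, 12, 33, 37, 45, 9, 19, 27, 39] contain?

11

For each element r of the right run, count left-run elements greater than r:
r = 9: 12, 33, 37, 45 → 4
r = 19: 33, 37, 45 → 3
r = 27: 33, 37, 45 → 3
r = 39: 45 → 1
Cross-inversions: 4 + 3 + 3 + 1 = 11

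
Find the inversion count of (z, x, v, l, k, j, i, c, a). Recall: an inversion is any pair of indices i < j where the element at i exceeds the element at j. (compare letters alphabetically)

Count, for each position, how many later elements it exceeds:
z: 8
x: 7
v: 6
l: 5
k: 4
j: 3
i: 2
c: 1
a: 0
Sum: 8 + 7 + 6 + 5 + 4 + 3 + 2 + 1 + 0 = 36

36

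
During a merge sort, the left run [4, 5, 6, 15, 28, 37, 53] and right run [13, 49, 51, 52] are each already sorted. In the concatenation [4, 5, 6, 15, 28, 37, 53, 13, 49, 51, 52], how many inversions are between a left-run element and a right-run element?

Count, for every r in R, how many entries of L exceed r:
r = 13: 15, 28, 37, 53 → 4
r = 49: 53 → 1
r = 51: 53 → 1
r = 52: 53 → 1
Cross-inversions: 4 + 1 + 1 + 1 = 7

7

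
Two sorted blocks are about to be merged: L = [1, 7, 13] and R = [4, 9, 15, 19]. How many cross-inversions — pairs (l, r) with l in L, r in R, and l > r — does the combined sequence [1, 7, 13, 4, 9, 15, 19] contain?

There are 3 cross-inversions.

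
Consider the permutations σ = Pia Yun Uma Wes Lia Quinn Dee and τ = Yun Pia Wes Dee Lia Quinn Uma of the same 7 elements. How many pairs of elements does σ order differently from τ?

7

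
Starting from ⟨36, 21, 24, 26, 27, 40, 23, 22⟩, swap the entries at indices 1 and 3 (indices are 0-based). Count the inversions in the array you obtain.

Positions 1 and 3 hold 21 and 26; after swapping, the array is [36, 26, 24, 21, 27, 40, 23, 22].
For each element, count later entries that are smaller:
36: 6
26: 4
24: 3
21: 0
27: 2
40: 2
23: 1
22: 0
Sum: 6 + 4 + 3 + 0 + 2 + 2 + 1 + 0 = 18

Inversions: 18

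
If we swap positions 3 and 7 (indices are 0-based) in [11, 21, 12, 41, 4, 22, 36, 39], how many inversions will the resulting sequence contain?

Positions 3 and 7 hold 41 and 39; after swapping, the array is [11, 21, 12, 39, 4, 22, 36, 41].
Count, for each position, how many later elements it exceeds:
11: 1
21: 2
12: 1
39: 3
4: 0
22: 0
36: 0
41: 0
Sum: 1 + 2 + 1 + 3 + 0 + 0 + 0 + 0 = 7

7 inversions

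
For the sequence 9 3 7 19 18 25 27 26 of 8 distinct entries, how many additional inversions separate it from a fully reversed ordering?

Maximum inversions for 8 distinct elements is C(8, 2) = 8·7/2 = 28.
Current inversions — for each element, count later smaller elements:
9: 2
3: 0
7: 0
19: 1
18: 0
25: 0
27: 1
26: 0
Current total: 2 + 0 + 0 + 1 + 0 + 0 + 1 + 0 = 4
Shortfall: 28 − 4 = 24

24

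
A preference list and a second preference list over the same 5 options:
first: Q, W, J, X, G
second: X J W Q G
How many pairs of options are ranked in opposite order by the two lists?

Assign each item its position (1..5) in the first ordering, then rewrite the second ordering as that position sequence:
positions: Q→1, W→2, J→3, X→4, G→5
second ordering as positions: [4, 3, 2, 1, 5]
Discordant pairs = inversions in this position sequence.
4: 3, 2, 1 → 3
3: 2, 1 → 2
2: 1 → 1
1: 0
5: 0
Total: 3 + 2 + 1 + 0 + 0 = 6

Pairs: 6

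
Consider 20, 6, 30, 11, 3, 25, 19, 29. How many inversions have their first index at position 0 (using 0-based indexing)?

4

The element at index 0 is 20.
Elements after it: 6, 30, 11, 3, 25, 19, 29
Those smaller than 20: 6, 11, 3, 19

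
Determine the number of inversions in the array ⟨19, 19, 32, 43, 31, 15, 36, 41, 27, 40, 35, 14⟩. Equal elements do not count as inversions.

31

Element-by-element contributions:
19: 2
19: 2
32: 4
43: 8
31: 3
15: 1
36: 3
41: 4
27: 1
40: 2
35: 1
14: 0
Sum: 2 + 2 + 4 + 8 + 3 + 1 + 3 + 4 + 1 + 2 + 1 + 0 = 31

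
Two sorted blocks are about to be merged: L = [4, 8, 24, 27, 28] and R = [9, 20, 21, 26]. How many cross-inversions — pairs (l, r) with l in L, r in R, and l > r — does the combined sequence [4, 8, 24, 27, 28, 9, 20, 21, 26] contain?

For each element r of the right run, count left-run elements greater than r:
r = 9: 24, 27, 28 → 3
r = 20: 24, 27, 28 → 3
r = 21: 24, 27, 28 → 3
r = 26: 27, 28 → 2
Cross-inversions: 3 + 3 + 3 + 2 = 11

11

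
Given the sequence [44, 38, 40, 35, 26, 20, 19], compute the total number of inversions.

Sweep left to right; for each value list the smaller values that follow it:
44 → 38, 40, 35, 26, 20, 19 → 6
38 → 35, 26, 20, 19 → 4
40 → 35, 26, 20, 19 → 4
35 → 26, 20, 19 → 3
26 → 20, 19 → 2
20 → 19 → 1
19 → none → 0
Sum: 6 + 4 + 4 + 3 + 2 + 1 + 0 = 20

20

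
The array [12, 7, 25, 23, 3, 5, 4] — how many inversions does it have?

There are 15 inversions.

Sweep left to right; for each value list the smaller values that follow it:
12 → 7, 3, 5, 4 → 4
7 → 3, 5, 4 → 3
25 → 23, 3, 5, 4 → 4
23 → 3, 5, 4 → 3
3 → none → 0
5 → 4 → 1
4 → none → 0
Sum: 4 + 3 + 4 + 3 + 0 + 1 + 0 = 15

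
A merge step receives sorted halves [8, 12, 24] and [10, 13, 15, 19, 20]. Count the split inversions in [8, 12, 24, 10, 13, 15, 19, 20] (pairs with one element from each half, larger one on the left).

6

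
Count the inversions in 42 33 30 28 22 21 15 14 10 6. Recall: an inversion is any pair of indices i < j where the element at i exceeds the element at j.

Sweep left to right; for each value list the smaller values that follow it:
42: 9
33: 8
30: 7
28: 6
22: 5
21: 4
15: 3
14: 2
10: 1
6: 0
Sum: 9 + 8 + 7 + 6 + 5 + 4 + 3 + 2 + 1 + 0 = 45

There are 45 inversions.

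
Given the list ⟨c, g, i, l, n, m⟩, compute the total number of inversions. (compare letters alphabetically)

Element-by-element contributions:
c → none → 0
g → none → 0
i → none → 0
l → none → 0
n → m → 1
m → none → 0
Sum: 0 + 0 + 0 + 0 + 1 + 0 = 1

1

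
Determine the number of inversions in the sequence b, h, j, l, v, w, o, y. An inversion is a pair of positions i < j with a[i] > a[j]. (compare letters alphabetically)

2

For each element, count later entries that are smaller:
b: 0
h: 0
j: 0
l: 0
v: 1
w: 1
o: 0
y: 0
Sum: 0 + 0 + 0 + 0 + 1 + 1 + 0 + 0 = 2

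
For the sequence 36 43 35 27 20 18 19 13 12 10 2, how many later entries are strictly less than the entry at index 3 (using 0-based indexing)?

The element at index 3 is 27.
Elements after it: 20, 18, 19, 13, 12, 10, 2
Those smaller than 27: 20, 18, 19, 13, 12, 10, 2

7 such elements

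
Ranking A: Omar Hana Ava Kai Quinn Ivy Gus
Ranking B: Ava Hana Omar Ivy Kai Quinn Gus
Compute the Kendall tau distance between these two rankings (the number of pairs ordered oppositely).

Assign each item its position (1..7) in the first ordering, then rewrite the second ordering as that position sequence:
positions: Omar→1, Hana→2, Ava→3, Kai→4, Quinn→5, Ivy→6, Gus→7
second ordering as positions: [3, 2, 1, 6, 4, 5, 7]
Discordant pairs = inversions in this position sequence.
3: 2, 1 → 2
2: 1 → 1
1: 0
6: 4, 5 → 2
4: 0
5: 0
7: 0
Total: 2 + 1 + 0 + 2 + 0 + 0 + 0 = 5

There are 5 discordant pairs.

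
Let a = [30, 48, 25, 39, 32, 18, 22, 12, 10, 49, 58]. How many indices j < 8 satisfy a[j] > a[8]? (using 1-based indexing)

7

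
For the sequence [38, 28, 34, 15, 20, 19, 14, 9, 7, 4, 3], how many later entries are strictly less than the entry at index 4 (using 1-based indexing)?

The element at index 4 is 15.
Elements after it: 20, 19, 14, 9, 7, 4, 3
Those smaller than 15: 14, 9, 7, 4, 3

5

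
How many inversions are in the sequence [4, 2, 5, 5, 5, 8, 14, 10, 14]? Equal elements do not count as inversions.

There are 2 inversions.

Count, for each position, how many later elements it exceeds:
4 → 2 → 1
2 → none → 0
5 → none → 0
5 → none → 0
5 → none → 0
8 → none → 0
14 → 10 → 1
10 → none → 0
14 → none → 0
Sum: 1 + 0 + 0 + 0 + 0 + 0 + 1 + 0 + 0 = 2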